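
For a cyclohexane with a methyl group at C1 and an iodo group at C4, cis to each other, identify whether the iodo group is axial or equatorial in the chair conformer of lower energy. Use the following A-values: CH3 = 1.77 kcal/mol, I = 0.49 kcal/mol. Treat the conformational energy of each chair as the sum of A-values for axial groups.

C1 and C4 have opposite parity, so for the cis isomer the two substituents are one axial and one equatorial in each chair.
Chair I (methyl axial, iodo equatorial): E = 1.77 kcal/mol.
Chair II (methyl equatorial, iodo axial): E = 0.49 kcal/mol.
Chair II is the more stable (lower-energy) conformer, and in that chair the iodo group is axial.

axial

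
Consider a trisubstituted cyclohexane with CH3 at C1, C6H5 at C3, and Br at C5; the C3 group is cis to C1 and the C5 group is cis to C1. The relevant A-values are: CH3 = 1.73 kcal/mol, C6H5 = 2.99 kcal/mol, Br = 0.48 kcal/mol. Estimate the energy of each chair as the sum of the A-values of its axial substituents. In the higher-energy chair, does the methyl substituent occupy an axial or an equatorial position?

Chair I (methyl axial, phenyl axial, bromo axial): E = 5.20 kcal/mol.
Chair II (methyl equatorial, phenyl equatorial, bromo equatorial): E = 0.00 kcal/mol.
Chair I is the less stable (higher-energy) conformer, and in that chair the methyl group is axial.

axial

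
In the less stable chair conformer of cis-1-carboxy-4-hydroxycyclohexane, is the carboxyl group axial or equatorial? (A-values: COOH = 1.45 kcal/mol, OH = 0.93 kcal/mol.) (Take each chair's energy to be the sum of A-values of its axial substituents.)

C1 and C4 have opposite parity, so for the cis isomer the two substituents are one axial and one equatorial in each chair.
Chair I (carboxyl axial, hydroxyl equatorial): E = 1.45 kcal/mol.
Chair II (carboxyl equatorial, hydroxyl axial): E = 0.93 kcal/mol.
Chair I is the less stable (higher-energy) conformer, and in that chair the carboxyl group is axial.

axial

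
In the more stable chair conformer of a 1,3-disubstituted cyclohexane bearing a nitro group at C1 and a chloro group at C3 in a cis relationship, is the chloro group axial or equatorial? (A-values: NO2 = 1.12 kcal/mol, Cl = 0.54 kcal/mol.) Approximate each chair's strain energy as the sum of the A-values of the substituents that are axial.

equatorial

C1 and C3 have the same parity, so for the cis isomer the two substituents are e,e in one chair and a,a in the other.
Chair I (nitro axial, chloro axial): E = 1.66 kcal/mol.
Chair II (nitro equatorial, chloro equatorial): E = 0.00 kcal/mol.
Chair II is the more stable (lower-energy) conformer, and in that chair the chloro group is equatorial.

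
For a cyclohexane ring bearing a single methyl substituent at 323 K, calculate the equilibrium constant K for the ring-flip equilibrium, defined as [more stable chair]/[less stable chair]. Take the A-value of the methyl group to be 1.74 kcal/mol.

One chair has the methyl group axial (E = 1.74 kcal/mol) and the other has it equatorial (E = 0).
ΔG = 1.74 kcal/mol between the two chairs.
K = exp(ΔG/RT) with R = 1.987×10⁻³ kcal mol⁻¹ K⁻¹ and T = 323 K gives K ≈ 15.

K ≈ 15.0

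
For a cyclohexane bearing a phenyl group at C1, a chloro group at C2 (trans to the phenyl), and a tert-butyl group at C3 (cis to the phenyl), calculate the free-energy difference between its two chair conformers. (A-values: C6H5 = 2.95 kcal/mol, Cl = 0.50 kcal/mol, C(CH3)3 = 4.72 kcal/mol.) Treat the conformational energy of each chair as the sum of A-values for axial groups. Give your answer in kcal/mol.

8.17 kcal/mol

Chair I (phenyl axial, chloro axial, tert-butyl axial): E = 8.17 kcal/mol.
Chair II (phenyl equatorial, chloro equatorial, tert-butyl equatorial): E = 0.00 kcal/mol.
ΔE = 8.17 − 0.00 = 8.17 kcal/mol; chair II is more stable.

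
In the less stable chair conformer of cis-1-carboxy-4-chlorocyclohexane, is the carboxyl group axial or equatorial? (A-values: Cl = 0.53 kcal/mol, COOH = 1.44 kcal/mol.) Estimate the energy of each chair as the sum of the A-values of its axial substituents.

axial

C1 and C4 have opposite parity, so for the cis isomer the two substituents are one axial and one equatorial in each chair.
Chair I (chloro axial, carboxyl equatorial): E = 0.53 kcal/mol.
Chair II (chloro equatorial, carboxyl axial): E = 1.44 kcal/mol.
Chair II is the less stable (higher-energy) conformer, and in that chair the carboxyl group is axial.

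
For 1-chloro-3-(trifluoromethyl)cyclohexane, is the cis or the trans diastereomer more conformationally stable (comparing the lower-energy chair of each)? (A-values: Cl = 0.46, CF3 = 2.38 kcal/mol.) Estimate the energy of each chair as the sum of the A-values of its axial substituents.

At 1,3 positions (parity same): cis → (e,e or a,a); trans → (a,e or e,a).
Best chair for cis: E = 0.00 kcal/mol; best chair for trans: E = 0.46 kcal/mol.
The cis isomer is lower by 0.46 kcal/mol.

cis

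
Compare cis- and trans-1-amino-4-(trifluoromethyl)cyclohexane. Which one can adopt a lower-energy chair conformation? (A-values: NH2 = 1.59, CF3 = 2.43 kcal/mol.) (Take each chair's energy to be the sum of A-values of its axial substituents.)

At 1,4 positions (parity opposite): cis → (a,e or e,a); trans → (e,e or a,a).
Best chair for cis: E = 1.59 kcal/mol; best chair for trans: E = 0.00 kcal/mol.
The trans isomer is lower by 1.59 kcal/mol.

trans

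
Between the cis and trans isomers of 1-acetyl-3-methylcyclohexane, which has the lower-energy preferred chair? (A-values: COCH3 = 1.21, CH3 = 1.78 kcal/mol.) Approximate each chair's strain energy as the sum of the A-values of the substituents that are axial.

At 1,3 positions (parity same): cis → (e,e or a,a); trans → (a,e or e,a).
Best chair for cis: E = 0.00 kcal/mol; best chair for trans: E = 1.21 kcal/mol.
The cis isomer is lower by 1.21 kcal/mol.

cis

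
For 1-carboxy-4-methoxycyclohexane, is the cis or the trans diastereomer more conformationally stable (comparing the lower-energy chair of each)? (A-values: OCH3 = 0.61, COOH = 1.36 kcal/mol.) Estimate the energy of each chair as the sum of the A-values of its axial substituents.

At 1,4 positions (parity opposite): cis → (a,e or e,a); trans → (e,e or a,a).
Best chair for cis: E = 0.61 kcal/mol; best chair for trans: E = 0.00 kcal/mol.
The trans isomer is lower by 0.61 kcal/mol.

trans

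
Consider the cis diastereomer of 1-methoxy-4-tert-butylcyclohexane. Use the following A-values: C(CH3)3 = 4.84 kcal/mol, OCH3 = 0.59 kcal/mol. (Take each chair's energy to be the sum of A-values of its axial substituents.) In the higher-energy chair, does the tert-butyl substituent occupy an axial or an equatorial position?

C1 and C4 have opposite parity, so for the cis isomer the two substituents are one axial and one equatorial in each chair.
Chair I (tert-butyl axial, methoxy equatorial): E = 4.84 kcal/mol.
Chair II (tert-butyl equatorial, methoxy axial): E = 0.59 kcal/mol.
Chair I is the less stable (higher-energy) conformer, and in that chair the tert-butyl group is axial.

axial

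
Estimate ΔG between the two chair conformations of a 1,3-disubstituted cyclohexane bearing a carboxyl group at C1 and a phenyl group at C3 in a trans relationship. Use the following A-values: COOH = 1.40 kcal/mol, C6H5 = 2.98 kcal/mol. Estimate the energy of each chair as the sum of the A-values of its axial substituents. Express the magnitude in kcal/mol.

C1 and C3 have the same parity, so for the trans isomer the two substituents are one axial and one equatorial in each chair.
Chair I (carboxyl axial, phenyl equatorial): E = 1.40 kcal/mol.
Chair II (carboxyl equatorial, phenyl axial): E = 2.98 kcal/mol.
ΔE = 2.98 − 1.40 = 1.58 kcal/mol; chair I is more stable.

1.58 kcal/mol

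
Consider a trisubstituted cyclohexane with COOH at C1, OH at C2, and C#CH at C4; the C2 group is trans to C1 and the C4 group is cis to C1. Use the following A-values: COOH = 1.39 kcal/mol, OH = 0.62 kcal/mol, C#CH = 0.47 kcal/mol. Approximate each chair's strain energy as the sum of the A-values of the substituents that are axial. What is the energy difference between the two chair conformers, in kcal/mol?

1.54 kcal/mol

Chair I (carboxyl axial, hydroxyl axial, ethynyl equatorial): E = 2.01 kcal/mol.
Chair II (carboxyl equatorial, hydroxyl equatorial, ethynyl axial): E = 0.47 kcal/mol.
ΔE = 2.01 − 0.47 = 1.54 kcal/mol; chair II is more stable.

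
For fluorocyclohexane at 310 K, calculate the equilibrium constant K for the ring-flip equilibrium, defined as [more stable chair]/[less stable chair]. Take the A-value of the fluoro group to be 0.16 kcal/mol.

K ≈ 1.30

One chair has the fluoro group axial (E = 0.16 kcal/mol) and the other has it equatorial (E = 0).
ΔG = 0.16 kcal/mol between the two chairs.
K = exp(ΔG/RT) with R = 1.987×10⁻³ kcal mol⁻¹ K⁻¹ and T = 310 K gives K ≈ 1.3.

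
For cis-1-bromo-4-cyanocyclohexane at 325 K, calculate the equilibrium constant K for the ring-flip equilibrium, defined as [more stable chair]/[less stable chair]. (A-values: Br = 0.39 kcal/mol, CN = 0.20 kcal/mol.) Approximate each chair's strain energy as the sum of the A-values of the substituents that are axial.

K ≈ 1.34

C1 and C4 have opposite parity, so for the cis isomer the two substituents are one axial and one equatorial in each chair.
Chair I (bromo axial, cyano equatorial): E = 0.39 kcal/mol; chair II (bromo equatorial, cyano axial): E = 0.20 kcal/mol.
ΔG = 0.19 kcal/mol between the two chairs.
K = exp(ΔG/RT) with R = 1.987×10⁻³ kcal mol⁻¹ K⁻¹ and T = 325 K gives K ≈ 1.34.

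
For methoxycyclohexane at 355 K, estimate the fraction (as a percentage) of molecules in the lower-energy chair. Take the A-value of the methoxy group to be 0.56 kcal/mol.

One chair has the methoxy group axial (E = 0.56 kcal/mol) and the other has it equatorial (E = 0).
ΔG = 0.56 kcal/mol between the two chairs.
K = exp(ΔG/RT) with R = 1.987×10⁻³ kcal mol⁻¹ K⁻¹ and T = 355 K gives K ≈ 2.21.
Fraction in the lower-energy chair = K/(K+1) = 68.9%.

68.9%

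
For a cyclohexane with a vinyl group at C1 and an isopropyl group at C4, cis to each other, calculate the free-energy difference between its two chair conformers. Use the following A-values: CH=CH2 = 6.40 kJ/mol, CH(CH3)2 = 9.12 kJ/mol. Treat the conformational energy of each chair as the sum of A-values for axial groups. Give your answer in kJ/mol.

C1 and C4 have opposite parity, so for the cis isomer the two substituents are one axial and one equatorial in each chair.
Chair I (vinyl axial, isopropyl equatorial): E = 6.40 kJ/mol.
Chair II (vinyl equatorial, isopropyl axial): E = 9.12 kJ/mol.
ΔE = 9.12 − 6.40 = 2.72 kJ/mol; chair I is more stable.

2.72 kJ/mol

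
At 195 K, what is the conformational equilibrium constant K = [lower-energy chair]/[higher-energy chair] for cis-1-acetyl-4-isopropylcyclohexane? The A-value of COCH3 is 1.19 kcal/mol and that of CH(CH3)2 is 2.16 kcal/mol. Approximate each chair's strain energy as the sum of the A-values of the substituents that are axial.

K ≈ 12.2

C1 and C4 have opposite parity, so for the cis isomer the two substituents are one axial and one equatorial in each chair.
Chair I (acetyl axial, isopropyl equatorial): E = 1.19 kcal/mol; chair II (acetyl equatorial, isopropyl axial): E = 2.16 kcal/mol.
ΔG = 0.97 kcal/mol between the two chairs.
K = exp(ΔG/RT) with R = 1.987×10⁻³ kcal mol⁻¹ K⁻¹ and T = 195 K gives K ≈ 12.2.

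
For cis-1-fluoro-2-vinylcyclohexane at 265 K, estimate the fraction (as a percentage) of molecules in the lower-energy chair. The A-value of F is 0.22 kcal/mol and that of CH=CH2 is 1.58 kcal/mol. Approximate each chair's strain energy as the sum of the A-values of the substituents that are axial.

93.0%

C1 and C2 have opposite parity, so for the cis isomer the two substituents are one axial and one equatorial in each chair.
Chair I (fluoro axial, vinyl equatorial): E = 0.22 kcal/mol; chair II (fluoro equatorial, vinyl axial): E = 1.58 kcal/mol.
ΔG = 1.36 kcal/mol between the two chairs.
K = exp(ΔG/RT) with R = 1.987×10⁻³ kcal mol⁻¹ K⁻¹ and T = 265 K gives K ≈ 13.2.
Fraction in the lower-energy chair = K/(K+1) = 93.0%.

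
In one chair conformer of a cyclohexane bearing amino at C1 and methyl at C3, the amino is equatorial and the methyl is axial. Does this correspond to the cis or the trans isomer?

trans

C1 and C3 have the same parity, so their axial bonds point in the same direction.
With same-parity carbons, two substituents on the same face are both axial or both equatorial; opposite faces give one of each.
Here the groups are equatorial/axial → opposite face → trans.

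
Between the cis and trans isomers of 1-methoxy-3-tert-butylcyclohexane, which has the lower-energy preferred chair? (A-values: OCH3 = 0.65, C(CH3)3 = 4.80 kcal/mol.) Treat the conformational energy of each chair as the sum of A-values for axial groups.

cis

At 1,3 positions (parity same): cis → (e,e or a,a); trans → (a,e or e,a).
Best chair for cis: E = 0.00 kcal/mol; best chair for trans: E = 0.65 kcal/mol.
The cis isomer is lower by 0.65 kcal/mol.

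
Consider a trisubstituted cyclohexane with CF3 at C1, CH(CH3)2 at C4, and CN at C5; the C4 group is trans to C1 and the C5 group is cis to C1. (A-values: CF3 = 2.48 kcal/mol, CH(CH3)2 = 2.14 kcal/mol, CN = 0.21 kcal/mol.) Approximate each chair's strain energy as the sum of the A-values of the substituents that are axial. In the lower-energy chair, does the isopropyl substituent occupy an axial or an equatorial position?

Chair I (trifluoromethyl axial, isopropyl axial, cyano axial): E = 4.83 kcal/mol.
Chair II (trifluoromethyl equatorial, isopropyl equatorial, cyano equatorial): E = 0.00 kcal/mol.
Chair II is the more stable (lower-energy) conformer, and in that chair the isopropyl group is equatorial.

equatorial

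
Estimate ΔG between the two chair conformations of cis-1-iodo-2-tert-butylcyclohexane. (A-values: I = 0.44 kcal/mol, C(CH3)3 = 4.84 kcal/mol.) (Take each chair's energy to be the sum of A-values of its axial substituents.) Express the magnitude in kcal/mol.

C1 and C2 have opposite parity, so for the cis isomer the two substituents are one axial and one equatorial in each chair.
Chair I (iodo axial, tert-butyl equatorial): E = 0.44 kcal/mol.
Chair II (iodo equatorial, tert-butyl axial): E = 4.84 kcal/mol.
ΔE = 4.84 − 0.44 = 4.40 kcal/mol; chair I is more stable.

4.40 kcal/mol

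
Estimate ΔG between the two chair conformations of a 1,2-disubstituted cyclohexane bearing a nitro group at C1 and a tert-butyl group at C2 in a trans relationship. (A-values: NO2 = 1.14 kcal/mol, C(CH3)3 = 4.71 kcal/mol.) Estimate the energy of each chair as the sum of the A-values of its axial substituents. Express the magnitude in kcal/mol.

5.85 kcal/mol

C1 and C2 have opposite parity, so for the trans isomer the two substituents are e,e in one chair and a,a in the other.
Chair I (nitro axial, tert-butyl axial): E = 5.85 kcal/mol.
Chair II (nitro equatorial, tert-butyl equatorial): E = 0.00 kcal/mol.
ΔE = 5.85 − 0.00 = 5.85 kcal/mol; chair II is more stable.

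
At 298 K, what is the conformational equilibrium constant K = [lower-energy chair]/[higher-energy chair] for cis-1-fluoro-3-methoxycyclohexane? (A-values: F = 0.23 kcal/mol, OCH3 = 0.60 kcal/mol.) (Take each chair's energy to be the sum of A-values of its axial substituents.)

K ≈ 4.06

C1 and C3 have the same parity, so for the cis isomer the two substituents are e,e in one chair and a,a in the other.
Chair I (fluoro axial, methoxy axial): E = 0.83 kcal/mol; chair II (fluoro equatorial, methoxy equatorial): E = 0.00 kcal/mol.
ΔG = 0.83 kcal/mol between the two chairs.
K = exp(ΔG/RT) with R = 1.987×10⁻³ kcal mol⁻¹ K⁻¹ and T = 298 K gives K ≈ 4.06.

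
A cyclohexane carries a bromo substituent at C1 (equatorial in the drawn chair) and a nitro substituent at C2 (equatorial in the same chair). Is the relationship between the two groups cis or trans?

C1 and C2 have opposite parity, so their axial bonds point in opposite directions.
With opposite-parity carbons, two substituents on the same face are one axial and one equatorial; opposite faces give both axial or both equatorial.
Here the groups are equatorial/equatorial → opposite face → trans.

trans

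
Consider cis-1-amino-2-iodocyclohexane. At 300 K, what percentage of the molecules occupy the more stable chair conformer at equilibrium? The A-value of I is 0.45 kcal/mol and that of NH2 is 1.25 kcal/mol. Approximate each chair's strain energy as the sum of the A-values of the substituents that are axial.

79.3%

C1 and C2 have opposite parity, so for the cis isomer the two substituents are one axial and one equatorial in each chair.
Chair I (iodo axial, amino equatorial): E = 0.45 kcal/mol; chair II (iodo equatorial, amino axial): E = 1.25 kcal/mol.
ΔG = 0.80 kcal/mol between the two chairs.
K = exp(ΔG/RT) with R = 1.987×10⁻³ kcal mol⁻¹ K⁻¹ and T = 300 K gives K ≈ 3.83.
Fraction in the lower-energy chair = K/(K+1) = 79.3%.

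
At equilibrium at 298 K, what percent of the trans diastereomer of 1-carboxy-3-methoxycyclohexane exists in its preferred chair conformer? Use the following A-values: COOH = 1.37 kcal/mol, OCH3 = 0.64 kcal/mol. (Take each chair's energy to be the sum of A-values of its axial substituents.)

C1 and C3 have the same parity, so for the trans isomer the two substituents are one axial and one equatorial in each chair.
Chair I (carboxyl axial, methoxy equatorial): E = 1.37 kcal/mol; chair II (carboxyl equatorial, methoxy axial): E = 0.64 kcal/mol.
ΔG = 0.73 kcal/mol between the two chairs.
K = exp(ΔG/RT) with R = 1.987×10⁻³ kcal mol⁻¹ K⁻¹ and T = 298 K gives K ≈ 3.43.
Fraction in the lower-energy chair = K/(K+1) = 77.4%.

77.4%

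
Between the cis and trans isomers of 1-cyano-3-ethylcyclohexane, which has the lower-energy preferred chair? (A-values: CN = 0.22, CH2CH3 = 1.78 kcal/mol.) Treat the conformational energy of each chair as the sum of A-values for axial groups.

cis

At 1,3 positions (parity same): cis → (e,e or a,a); trans → (a,e or e,a).
Best chair for cis: E = 0.00 kcal/mol; best chair for trans: E = 0.22 kcal/mol.
The cis isomer is lower by 0.22 kcal/mol.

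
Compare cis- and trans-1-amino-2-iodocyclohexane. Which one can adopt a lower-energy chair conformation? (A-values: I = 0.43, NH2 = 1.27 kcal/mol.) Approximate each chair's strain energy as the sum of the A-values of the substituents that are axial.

At 1,2 positions (parity opposite): cis → (a,e or e,a); trans → (e,e or a,a).
Best chair for cis: E = 0.43 kcal/mol; best chair for trans: E = 0.00 kcal/mol.
The trans isomer is lower by 0.43 kcal/mol.

trans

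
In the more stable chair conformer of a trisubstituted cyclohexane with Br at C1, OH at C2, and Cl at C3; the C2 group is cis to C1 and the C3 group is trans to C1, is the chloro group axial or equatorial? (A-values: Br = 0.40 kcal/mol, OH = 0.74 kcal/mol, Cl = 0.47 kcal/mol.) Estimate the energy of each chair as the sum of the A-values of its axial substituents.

Chair I (bromo axial, hydroxyl equatorial, chloro equatorial): E = 0.40 kcal/mol.
Chair II (bromo equatorial, hydroxyl axial, chloro axial): E = 1.21 kcal/mol.
Chair I is the more stable (lower-energy) conformer, and in that chair the chloro group is equatorial.

equatorial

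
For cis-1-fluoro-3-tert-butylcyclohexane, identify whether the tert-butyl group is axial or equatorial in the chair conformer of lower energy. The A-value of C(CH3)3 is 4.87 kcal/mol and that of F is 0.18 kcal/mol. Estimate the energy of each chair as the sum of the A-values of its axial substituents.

equatorial

C1 and C3 have the same parity, so for the cis isomer the two substituents are e,e in one chair and a,a in the other.
Chair I (tert-butyl axial, fluoro axial): E = 5.05 kcal/mol.
Chair II (tert-butyl equatorial, fluoro equatorial): E = 0.00 kcal/mol.
Chair II is the more stable (lower-energy) conformer, and in that chair the tert-butyl group is equatorial.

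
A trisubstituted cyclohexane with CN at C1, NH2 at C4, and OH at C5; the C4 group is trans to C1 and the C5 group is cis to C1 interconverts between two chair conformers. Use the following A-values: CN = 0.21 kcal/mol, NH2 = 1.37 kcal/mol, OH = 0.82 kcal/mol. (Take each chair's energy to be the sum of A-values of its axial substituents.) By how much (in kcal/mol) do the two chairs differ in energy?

Chair I (cyano axial, amino axial, hydroxyl axial): E = 2.40 kcal/mol.
Chair II (cyano equatorial, amino equatorial, hydroxyl equatorial): E = 0.00 kcal/mol.
ΔE = 2.40 − 0.00 = 2.40 kcal/mol; chair II is more stable.

2.40 kcal/mol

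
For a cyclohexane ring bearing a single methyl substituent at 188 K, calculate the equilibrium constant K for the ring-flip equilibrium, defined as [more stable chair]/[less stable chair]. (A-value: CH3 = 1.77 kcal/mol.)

K ≈ 114

One chair has the methyl group axial (E = 1.77 kcal/mol) and the other has it equatorial (E = 0).
ΔG = 1.77 kcal/mol between the two chairs.
K = exp(ΔG/RT) with R = 1.987×10⁻³ kcal mol⁻¹ K⁻¹ and T = 188 K gives K ≈ 114.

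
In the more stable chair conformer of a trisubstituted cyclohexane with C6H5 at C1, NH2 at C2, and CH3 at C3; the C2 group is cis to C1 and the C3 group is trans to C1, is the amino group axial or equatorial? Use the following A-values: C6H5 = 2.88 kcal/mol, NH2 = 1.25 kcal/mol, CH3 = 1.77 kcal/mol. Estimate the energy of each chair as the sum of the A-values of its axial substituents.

equatorial

Chair I (phenyl axial, amino equatorial, methyl equatorial): E = 2.88 kcal/mol.
Chair II (phenyl equatorial, amino axial, methyl axial): E = 3.02 kcal/mol.
Chair I is the more stable (lower-energy) conformer, and in that chair the amino group is equatorial.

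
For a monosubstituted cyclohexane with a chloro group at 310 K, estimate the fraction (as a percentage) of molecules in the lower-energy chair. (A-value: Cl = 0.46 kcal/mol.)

67.8%

One chair has the chloro group axial (E = 0.46 kcal/mol) and the other has it equatorial (E = 0).
ΔG = 0.46 kcal/mol between the two chairs.
K = exp(ΔG/RT) with R = 1.987×10⁻³ kcal mol⁻¹ K⁻¹ and T = 310 K gives K ≈ 2.11.
Fraction in the lower-energy chair = K/(K+1) = 67.8%.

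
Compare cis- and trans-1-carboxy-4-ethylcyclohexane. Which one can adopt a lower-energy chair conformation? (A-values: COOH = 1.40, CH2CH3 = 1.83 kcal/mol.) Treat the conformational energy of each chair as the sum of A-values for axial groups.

trans

At 1,4 positions (parity opposite): cis → (a,e or e,a); trans → (e,e or a,a).
Best chair for cis: E = 1.40 kcal/mol; best chair for trans: E = 0.00 kcal/mol.
The trans isomer is lower by 1.40 kcal/mol.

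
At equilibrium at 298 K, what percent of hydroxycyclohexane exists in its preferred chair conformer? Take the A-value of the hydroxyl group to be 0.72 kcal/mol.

One chair has the hydroxyl group axial (E = 0.72 kcal/mol) and the other has it equatorial (E = 0).
ΔG = 0.72 kcal/mol between the two chairs.
K = exp(ΔG/RT) with R = 1.987×10⁻³ kcal mol⁻¹ K⁻¹ and T = 298 K gives K ≈ 3.37.
Fraction in the lower-energy chair = K/(K+1) = 77.1%.

77.1%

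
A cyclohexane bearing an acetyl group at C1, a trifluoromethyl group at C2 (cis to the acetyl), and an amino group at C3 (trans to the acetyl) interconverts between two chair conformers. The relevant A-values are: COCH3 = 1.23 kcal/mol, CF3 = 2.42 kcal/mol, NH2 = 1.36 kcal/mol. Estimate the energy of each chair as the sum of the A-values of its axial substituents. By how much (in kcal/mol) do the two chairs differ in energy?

2.55 kcal/mol

Chair I (acetyl axial, trifluoromethyl equatorial, amino equatorial): E = 1.23 kcal/mol.
Chair II (acetyl equatorial, trifluoromethyl axial, amino axial): E = 3.78 kcal/mol.
ΔE = 3.78 − 1.23 = 2.55 kcal/mol; chair I is more stable.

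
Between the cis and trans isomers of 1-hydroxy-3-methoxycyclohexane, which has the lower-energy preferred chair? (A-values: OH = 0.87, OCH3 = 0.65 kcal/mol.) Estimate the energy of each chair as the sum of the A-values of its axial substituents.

At 1,3 positions (parity same): cis → (e,e or a,a); trans → (a,e or e,a).
Best chair for cis: E = 0.00 kcal/mol; best chair for trans: E = 0.65 kcal/mol.
The cis isomer is lower by 0.65 kcal/mol.

cis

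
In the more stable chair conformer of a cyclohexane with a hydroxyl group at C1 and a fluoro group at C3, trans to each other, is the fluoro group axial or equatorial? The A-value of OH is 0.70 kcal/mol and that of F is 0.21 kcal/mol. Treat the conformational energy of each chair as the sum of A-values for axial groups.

C1 and C3 have the same parity, so for the trans isomer the two substituents are one axial and one equatorial in each chair.
Chair I (hydroxyl axial, fluoro equatorial): E = 0.70 kcal/mol.
Chair II (hydroxyl equatorial, fluoro axial): E = 0.21 kcal/mol.
Chair II is the more stable (lower-energy) conformer, and in that chair the fluoro group is axial.

axial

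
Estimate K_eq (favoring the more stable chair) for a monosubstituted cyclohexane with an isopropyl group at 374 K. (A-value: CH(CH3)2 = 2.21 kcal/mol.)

K ≈ 19.6

One chair has the isopropyl group axial (E = 2.21 kcal/mol) and the other has it equatorial (E = 0).
ΔG = 2.21 kcal/mol between the two chairs.
K = exp(ΔG/RT) with R = 1.987×10⁻³ kcal mol⁻¹ K⁻¹ and T = 374 K gives K ≈ 19.6.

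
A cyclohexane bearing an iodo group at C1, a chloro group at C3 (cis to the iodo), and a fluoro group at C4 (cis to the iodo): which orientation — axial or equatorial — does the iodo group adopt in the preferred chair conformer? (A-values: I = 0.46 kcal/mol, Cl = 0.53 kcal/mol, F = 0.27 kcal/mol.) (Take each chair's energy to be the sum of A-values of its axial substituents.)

Chair I (iodo axial, chloro axial, fluoro equatorial): E = 0.99 kcal/mol.
Chair II (iodo equatorial, chloro equatorial, fluoro axial): E = 0.27 kcal/mol.
Chair II is the more stable (lower-energy) conformer, and in that chair the iodo group is equatorial.

equatorial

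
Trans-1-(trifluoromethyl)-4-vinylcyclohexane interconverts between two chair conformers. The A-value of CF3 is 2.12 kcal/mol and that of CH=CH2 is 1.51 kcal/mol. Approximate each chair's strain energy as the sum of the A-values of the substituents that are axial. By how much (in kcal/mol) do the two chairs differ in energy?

C1 and C4 have opposite parity, so for the trans isomer the two substituents are e,e in one chair and a,a in the other.
Chair I (trifluoromethyl axial, vinyl axial): E = 3.63 kcal/mol.
Chair II (trifluoromethyl equatorial, vinyl equatorial): E = 0.00 kcal/mol.
ΔE = 3.63 − 0.00 = 3.63 kcal/mol; chair II is more stable.

3.63 kcal/mol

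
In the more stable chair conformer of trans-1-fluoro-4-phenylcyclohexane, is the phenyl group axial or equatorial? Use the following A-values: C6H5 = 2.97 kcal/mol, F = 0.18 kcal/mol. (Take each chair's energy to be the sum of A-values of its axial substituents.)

C1 and C4 have opposite parity, so for the trans isomer the two substituents are e,e in one chair and a,a in the other.
Chair I (phenyl axial, fluoro axial): E = 3.15 kcal/mol.
Chair II (phenyl equatorial, fluoro equatorial): E = 0.00 kcal/mol.
Chair II is the more stable (lower-energy) conformer, and in that chair the phenyl group is equatorial.

equatorial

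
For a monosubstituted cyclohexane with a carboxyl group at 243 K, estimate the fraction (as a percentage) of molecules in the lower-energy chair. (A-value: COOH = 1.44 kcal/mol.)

95.2%

One chair has the carboxyl group axial (E = 1.44 kcal/mol) and the other has it equatorial (E = 0).
ΔG = 1.44 kcal/mol between the two chairs.
K = exp(ΔG/RT) with R = 1.987×10⁻³ kcal mol⁻¹ K⁻¹ and T = 243 K gives K ≈ 19.7.
Fraction in the lower-energy chair = K/(K+1) = 95.2%.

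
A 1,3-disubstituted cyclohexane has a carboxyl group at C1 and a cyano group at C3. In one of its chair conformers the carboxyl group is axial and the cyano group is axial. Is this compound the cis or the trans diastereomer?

C1 and C3 have the same parity, so their axial bonds point in the same direction.
With same-parity carbons, two substituents on the same face are both axial or both equatorial; opposite faces give one of each.
Here the groups are axial/axial → same face → cis.

cis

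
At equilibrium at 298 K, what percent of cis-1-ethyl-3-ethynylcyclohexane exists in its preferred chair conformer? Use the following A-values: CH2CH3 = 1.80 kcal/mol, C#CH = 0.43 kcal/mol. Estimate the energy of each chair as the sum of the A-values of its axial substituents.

97.7%

C1 and C3 have the same parity, so for the cis isomer the two substituents are e,e in one chair and a,a in the other.
Chair I (ethyl axial, ethynyl axial): E = 2.23 kcal/mol; chair II (ethyl equatorial, ethynyl equatorial): E = 0.00 kcal/mol.
ΔG = 2.23 kcal/mol between the two chairs.
K = exp(ΔG/RT) with R = 1.987×10⁻³ kcal mol⁻¹ K⁻¹ and T = 298 K gives K ≈ 43.2.
Fraction in the lower-energy chair = K/(K+1) = 97.7%.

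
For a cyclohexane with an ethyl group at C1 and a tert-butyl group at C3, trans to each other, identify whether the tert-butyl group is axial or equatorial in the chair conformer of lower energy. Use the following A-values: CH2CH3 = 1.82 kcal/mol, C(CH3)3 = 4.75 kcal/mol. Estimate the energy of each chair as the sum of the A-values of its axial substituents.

C1 and C3 have the same parity, so for the trans isomer the two substituents are one axial and one equatorial in each chair.
Chair I (ethyl axial, tert-butyl equatorial): E = 1.82 kcal/mol.
Chair II (ethyl equatorial, tert-butyl axial): E = 4.75 kcal/mol.
Chair I is the more stable (lower-energy) conformer, and in that chair the tert-butyl group is equatorial.

equatorial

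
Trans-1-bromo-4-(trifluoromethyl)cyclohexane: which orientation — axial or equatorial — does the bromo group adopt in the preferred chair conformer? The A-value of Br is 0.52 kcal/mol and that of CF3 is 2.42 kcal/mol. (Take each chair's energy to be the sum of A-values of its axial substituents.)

C1 and C4 have opposite parity, so for the trans isomer the two substituents are e,e in one chair and a,a in the other.
Chair I (bromo axial, trifluoromethyl axial): E = 2.94 kcal/mol.
Chair II (bromo equatorial, trifluoromethyl equatorial): E = 0.00 kcal/mol.
Chair II is the more stable (lower-energy) conformer, and in that chair the bromo group is equatorial.

equatorial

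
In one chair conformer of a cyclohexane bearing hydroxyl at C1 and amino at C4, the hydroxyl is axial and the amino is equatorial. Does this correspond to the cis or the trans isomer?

cis

C1 and C4 have opposite parity, so their axial bonds point in opposite directions.
With opposite-parity carbons, two substituents on the same face are one axial and one equatorial; opposite faces give both axial or both equatorial.
Here the groups are axial/equatorial → same face → cis.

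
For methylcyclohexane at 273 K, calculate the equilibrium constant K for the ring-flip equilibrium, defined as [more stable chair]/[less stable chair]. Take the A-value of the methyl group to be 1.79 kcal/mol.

K ≈ 27.1

One chair has the methyl group axial (E = 1.79 kcal/mol) and the other has it equatorial (E = 0).
ΔG = 1.79 kcal/mol between the two chairs.
K = exp(ΔG/RT) with R = 1.987×10⁻³ kcal mol⁻¹ K⁻¹ and T = 273 K gives K ≈ 27.1.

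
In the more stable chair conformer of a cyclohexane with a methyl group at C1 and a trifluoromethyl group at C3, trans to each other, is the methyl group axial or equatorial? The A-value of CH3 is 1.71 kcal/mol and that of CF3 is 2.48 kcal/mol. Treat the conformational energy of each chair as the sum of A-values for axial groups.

axial

C1 and C3 have the same parity, so for the trans isomer the two substituents are one axial and one equatorial in each chair.
Chair I (methyl axial, trifluoromethyl equatorial): E = 1.71 kcal/mol.
Chair II (methyl equatorial, trifluoromethyl axial): E = 2.48 kcal/mol.
Chair I is the more stable (lower-energy) conformer, and in that chair the methyl group is axial.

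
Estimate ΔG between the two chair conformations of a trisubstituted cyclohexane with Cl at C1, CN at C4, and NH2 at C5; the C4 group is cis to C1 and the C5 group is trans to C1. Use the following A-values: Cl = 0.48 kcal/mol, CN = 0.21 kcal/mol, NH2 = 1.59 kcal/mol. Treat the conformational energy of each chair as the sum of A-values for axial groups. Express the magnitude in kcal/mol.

Chair I (chloro axial, cyano equatorial, amino equatorial): E = 0.48 kcal/mol.
Chair II (chloro equatorial, cyano axial, amino axial): E = 1.80 kcal/mol.
ΔE = 1.80 − 0.48 = 1.32 kcal/mol; chair I is more stable.

1.32 kcal/mol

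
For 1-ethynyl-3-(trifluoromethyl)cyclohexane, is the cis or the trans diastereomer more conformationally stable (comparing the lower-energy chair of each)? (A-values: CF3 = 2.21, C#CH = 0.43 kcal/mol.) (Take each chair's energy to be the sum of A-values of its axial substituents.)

At 1,3 positions (parity same): cis → (e,e or a,a); trans → (a,e or e,a).
Best chair for cis: E = 0.00 kcal/mol; best chair for trans: E = 0.43 kcal/mol.
The cis isomer is lower by 0.43 kcal/mol.

cis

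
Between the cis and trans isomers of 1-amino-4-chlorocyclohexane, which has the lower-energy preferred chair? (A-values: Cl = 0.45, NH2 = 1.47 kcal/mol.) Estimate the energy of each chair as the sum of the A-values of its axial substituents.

trans

At 1,4 positions (parity opposite): cis → (a,e or e,a); trans → (e,e or a,a).
Best chair for cis: E = 0.45 kcal/mol; best chair for trans: E = 0.00 kcal/mol.
The trans isomer is lower by 0.45 kcal/mol.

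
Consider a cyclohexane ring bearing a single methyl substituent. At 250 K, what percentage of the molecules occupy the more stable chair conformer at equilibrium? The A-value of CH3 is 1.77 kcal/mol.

One chair has the methyl group axial (E = 1.77 kcal/mol) and the other has it equatorial (E = 0).
ΔG = 1.77 kcal/mol between the two chairs.
K = exp(ΔG/RT) with R = 1.987×10⁻³ kcal mol⁻¹ K⁻¹ and T = 250 K gives K ≈ 35.3.
Fraction in the lower-energy chair = K/(K+1) = 97.2%.

97.2%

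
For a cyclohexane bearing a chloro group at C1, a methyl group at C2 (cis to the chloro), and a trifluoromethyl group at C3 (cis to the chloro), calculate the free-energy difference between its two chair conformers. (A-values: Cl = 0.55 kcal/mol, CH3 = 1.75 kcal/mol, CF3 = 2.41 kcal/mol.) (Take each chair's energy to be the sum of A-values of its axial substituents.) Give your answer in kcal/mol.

Chair I (chloro axial, methyl equatorial, trifluoromethyl axial): E = 2.96 kcal/mol.
Chair II (chloro equatorial, methyl axial, trifluoromethyl equatorial): E = 1.75 kcal/mol.
ΔE = 2.96 − 1.75 = 1.21 kcal/mol; chair II is more stable.

1.21 kcal/mol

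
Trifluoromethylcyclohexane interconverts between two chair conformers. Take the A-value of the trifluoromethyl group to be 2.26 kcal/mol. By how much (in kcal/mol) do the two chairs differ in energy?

A monosubstituted cyclohexane has one chair with the trifluoromethyl group axial (E = A = 2.26 kcal/mol) and one with it equatorial (E = 0).
ΔE = 2.26 − 0 = 2.26 kcal/mol.

2.26 kcal/mol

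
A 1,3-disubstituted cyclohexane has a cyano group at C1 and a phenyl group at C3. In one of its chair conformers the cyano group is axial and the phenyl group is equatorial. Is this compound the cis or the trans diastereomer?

trans

C1 and C3 have the same parity, so their axial bonds point in the same direction.
With same-parity carbons, two substituents on the same face are both axial or both equatorial; opposite faces give one of each.
Here the groups are axial/equatorial → opposite face → trans.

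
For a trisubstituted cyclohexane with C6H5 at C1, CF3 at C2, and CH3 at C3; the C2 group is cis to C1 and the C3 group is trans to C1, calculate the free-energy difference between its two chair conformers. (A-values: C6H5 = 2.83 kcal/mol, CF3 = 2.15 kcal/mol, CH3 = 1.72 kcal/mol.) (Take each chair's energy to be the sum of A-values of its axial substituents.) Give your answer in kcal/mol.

1.04 kcal/mol

Chair I (phenyl axial, trifluoromethyl equatorial, methyl equatorial): E = 2.83 kcal/mol.
Chair II (phenyl equatorial, trifluoromethyl axial, methyl axial): E = 3.87 kcal/mol.
ΔE = 3.87 − 2.83 = 1.04 kcal/mol; chair I is more stable.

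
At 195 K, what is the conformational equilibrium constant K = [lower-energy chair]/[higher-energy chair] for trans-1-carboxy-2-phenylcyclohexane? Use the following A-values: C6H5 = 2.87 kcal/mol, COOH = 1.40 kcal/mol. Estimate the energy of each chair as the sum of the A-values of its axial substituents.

C1 and C2 have opposite parity, so for the trans isomer the two substituents are e,e in one chair and a,a in the other.
Chair I (phenyl axial, carboxyl axial): E = 4.27 kcal/mol; chair II (phenyl equatorial, carboxyl equatorial): E = 0.00 kcal/mol.
ΔG = 4.27 kcal/mol between the two chairs.
K = exp(ΔG/RT) with R = 1.987×10⁻³ kcal mol⁻¹ K⁻¹ and T = 195 K gives K ≈ 6.11e+04.

K ≈ 61105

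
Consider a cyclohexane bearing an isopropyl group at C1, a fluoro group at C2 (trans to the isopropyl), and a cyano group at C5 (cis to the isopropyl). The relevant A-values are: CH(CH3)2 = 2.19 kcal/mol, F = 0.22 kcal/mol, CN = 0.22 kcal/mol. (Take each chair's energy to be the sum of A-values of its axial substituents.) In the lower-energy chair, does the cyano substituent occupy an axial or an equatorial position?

Chair I (isopropyl axial, fluoro axial, cyano axial): E = 2.63 kcal/mol.
Chair II (isopropyl equatorial, fluoro equatorial, cyano equatorial): E = 0.00 kcal/mol.
Chair II is the more stable (lower-energy) conformer, and in that chair the cyano group is equatorial.

equatorial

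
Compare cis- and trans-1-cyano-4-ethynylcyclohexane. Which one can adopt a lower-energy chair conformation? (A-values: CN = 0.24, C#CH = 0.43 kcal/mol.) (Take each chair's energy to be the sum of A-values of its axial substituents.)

At 1,4 positions (parity opposite): cis → (a,e or e,a); trans → (e,e or a,a).
Best chair for cis: E = 0.24 kcal/mol; best chair for trans: E = 0.00 kcal/mol.
The trans isomer is lower by 0.24 kcal/mol.

trans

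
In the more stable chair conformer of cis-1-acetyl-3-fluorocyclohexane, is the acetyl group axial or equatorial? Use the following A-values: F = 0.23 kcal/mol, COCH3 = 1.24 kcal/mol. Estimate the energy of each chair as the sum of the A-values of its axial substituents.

C1 and C3 have the same parity, so for the cis isomer the two substituents are e,e in one chair and a,a in the other.
Chair I (fluoro axial, acetyl axial): E = 1.47 kcal/mol.
Chair II (fluoro equatorial, acetyl equatorial): E = 0.00 kcal/mol.
Chair II is the more stable (lower-energy) conformer, and in that chair the acetyl group is equatorial.

equatorial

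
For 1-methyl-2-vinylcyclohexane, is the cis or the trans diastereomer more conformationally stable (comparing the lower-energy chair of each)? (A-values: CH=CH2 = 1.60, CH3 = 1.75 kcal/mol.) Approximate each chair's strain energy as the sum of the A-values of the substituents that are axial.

trans

At 1,2 positions (parity opposite): cis → (a,e or e,a); trans → (e,e or a,a).
Best chair for cis: E = 1.60 kcal/mol; best chair for trans: E = 0.00 kcal/mol.
The trans isomer is lower by 1.60 kcal/mol.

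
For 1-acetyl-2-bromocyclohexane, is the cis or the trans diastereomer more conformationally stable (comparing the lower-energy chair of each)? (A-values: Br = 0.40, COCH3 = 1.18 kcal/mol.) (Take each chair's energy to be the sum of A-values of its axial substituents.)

At 1,2 positions (parity opposite): cis → (a,e or e,a); trans → (e,e or a,a).
Best chair for cis: E = 0.40 kcal/mol; best chair for trans: E = 0.00 kcal/mol.
The trans isomer is lower by 0.40 kcal/mol.

trans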